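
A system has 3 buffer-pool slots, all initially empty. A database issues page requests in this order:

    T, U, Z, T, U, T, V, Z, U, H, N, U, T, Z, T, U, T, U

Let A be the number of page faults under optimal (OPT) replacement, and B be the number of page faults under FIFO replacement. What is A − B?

-2

Under OPT: F F F . . . F . . F F . F . . . . . → 7 faults.
Under FIFO: F F F . . . F . . F F F F F . . . . → 9 faults.
A − B = 7 − 9 = -2.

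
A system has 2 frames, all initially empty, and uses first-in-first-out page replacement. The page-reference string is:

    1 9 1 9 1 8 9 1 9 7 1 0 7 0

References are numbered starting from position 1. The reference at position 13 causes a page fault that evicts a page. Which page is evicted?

pos 1: 1: fault, frames [1]
pos 2: 9: fault, frames [1, 9]
pos 3: 1: hit
pos 4: 9: hit
pos 5: 1: hit
pos 6: 8: fault, evict 1, frames [9, 8]
pos 7: 9: hit
pos 8: 1: fault, evict 9, frames [8, 1]
pos 9: 9: fault, evict 8, frames [1, 9]
pos 10: 7: fault, evict 1, frames [9, 7]
pos 11: 1: fault, evict 9, frames [7, 1]
pos 12: 0: fault, evict 7, frames [1, 0]
pos 13: 7: fault, evict 1, frames [0, 7]
At position 13, page 1 is evicted.

1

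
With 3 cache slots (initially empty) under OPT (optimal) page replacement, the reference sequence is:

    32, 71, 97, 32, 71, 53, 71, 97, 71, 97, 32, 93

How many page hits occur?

32 → fault, frames (32)
71 → fault, frames (32 71)
97 → fault, frames (32 71 97)
32 → hit
71 → hit
53 → fault, evict 32, frames (71 97 53)
71 → hit
97 → hit
71 → hit
97 → hit
32 → fault, evict 53, frames (71 97 32)
93 → fault, evict 32, frames (71 97 93)
Hits: 6.

6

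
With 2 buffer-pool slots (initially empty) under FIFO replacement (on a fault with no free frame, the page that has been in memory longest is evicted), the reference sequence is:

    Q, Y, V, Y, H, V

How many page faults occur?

Q: fault, frames {Q}
Y: fault, frames {Q,Y}
V: fault, evict Q, frames {Y,V}
Y: hit
H: fault, evict Y, frames {V,H}
V: hit
Page faults: 4.

4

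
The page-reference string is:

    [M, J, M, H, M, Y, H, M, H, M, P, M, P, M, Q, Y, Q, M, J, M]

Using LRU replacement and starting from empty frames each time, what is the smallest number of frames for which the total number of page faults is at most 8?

f=1: 20 faults
f=2: 11 faults
f=3: 8 faults
f=4: 8 faults
f=5: 7 faults
f=6: 6 faults
Smallest f with faults ≤ 8 is 3.

3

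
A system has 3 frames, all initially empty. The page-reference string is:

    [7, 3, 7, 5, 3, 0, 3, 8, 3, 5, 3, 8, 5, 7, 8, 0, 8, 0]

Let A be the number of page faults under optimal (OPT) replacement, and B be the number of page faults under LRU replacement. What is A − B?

Under OPT: F F . F . F . F . . . . . F . F . . → 7 faults.
Under LRU: F F . F . F . F . F . . . F . F . . → 8 faults.
A − B = 7 − 8 = -1.

-1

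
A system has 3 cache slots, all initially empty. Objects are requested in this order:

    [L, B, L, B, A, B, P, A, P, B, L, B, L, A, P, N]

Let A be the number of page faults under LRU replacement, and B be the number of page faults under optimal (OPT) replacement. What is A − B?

1

Under LRU: F F . . F . F . . . F . . F F F → 8 faults.
Under OPT: F F . . F . F . . . F . . . F F → 7 faults.
A − B = 8 − 7 = 1.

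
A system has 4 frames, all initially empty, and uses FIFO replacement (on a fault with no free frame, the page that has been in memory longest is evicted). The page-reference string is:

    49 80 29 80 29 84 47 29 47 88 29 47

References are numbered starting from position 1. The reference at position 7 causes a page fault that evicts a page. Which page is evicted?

pos 1: 49 → fault, frames (49)
pos 2: 80 → fault, frames (49 80)
pos 3: 29 → fault, frames (49 80 29)
pos 4: 80 → hit
pos 5: 29 → hit
pos 6: 84 → fault, frames (49 80 29 84)
pos 7: 47 → fault, evict 49, frames (80 29 84 47)
At position 7, page 49 is evicted.

49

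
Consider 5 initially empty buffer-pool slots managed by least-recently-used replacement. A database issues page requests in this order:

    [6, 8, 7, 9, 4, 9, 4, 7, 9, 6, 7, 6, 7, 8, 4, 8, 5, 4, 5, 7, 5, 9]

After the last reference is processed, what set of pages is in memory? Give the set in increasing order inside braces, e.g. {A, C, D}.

{4, 5, 7, 8, 9}

6: fault, frames {6}
8: fault, frames {6,8}
7: fault, frames {6,8,7}
9: fault, frames {6,8,7,9}
4: fault, frames {6,8,7,9,4}
9: hit
4: hit
7: hit
9: hit
6: hit
7: hit
6: hit
7: hit
8: hit
4: hit
8: hit
5: fault, evict 9, frames {6,7,4,8,5}
4: hit
5: hit
7: hit
5: hit
9: fault, evict 6, frames {8,4,7,5,9}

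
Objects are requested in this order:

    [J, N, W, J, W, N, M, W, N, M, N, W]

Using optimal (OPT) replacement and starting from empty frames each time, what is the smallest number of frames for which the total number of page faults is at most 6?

f=1: 12 faults
f=2: 7 faults
f=3: 4 faults
f=4: 4 faults
Smallest f with faults ≤ 6 is 3.

3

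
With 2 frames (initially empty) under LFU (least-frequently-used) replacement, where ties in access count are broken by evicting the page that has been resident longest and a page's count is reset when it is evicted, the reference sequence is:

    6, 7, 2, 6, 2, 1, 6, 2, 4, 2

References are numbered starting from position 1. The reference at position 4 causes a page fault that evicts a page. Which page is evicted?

pos 1: 6 -> miss, frames (6)
pos 2: 7 -> miss, frames (6 7)
pos 3: 2 -> miss, evict 6, frames (7 2)
pos 4: 6 -> miss, evict 7, frames (2 6)
At position 4, page 7 is evicted.

7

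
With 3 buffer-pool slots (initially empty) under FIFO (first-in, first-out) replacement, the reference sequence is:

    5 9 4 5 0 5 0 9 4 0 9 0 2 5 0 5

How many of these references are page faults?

5: miss, frames {5}
9: miss, frames {5,9}
4: miss, frames {5,9,4}
5: hit
0: miss, evict 5, frames {9,4,0}
5: miss, evict 9, frames {4,0,5}
0: hit
9: miss, evict 4, frames {0,5,9}
4: miss, evict 0, frames {5,9,4}
0: miss, evict 5, frames {9,4,0}
9: hit
0: hit
2: miss, evict 9, frames {4,0,2}
5: miss, evict 4, frames {0,2,5}
0: hit
5: hit
Page faults: 10.

10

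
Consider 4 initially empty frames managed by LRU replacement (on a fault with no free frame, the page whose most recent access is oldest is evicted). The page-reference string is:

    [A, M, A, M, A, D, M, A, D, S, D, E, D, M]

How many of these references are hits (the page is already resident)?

8

A -> miss, frames [A]
M -> miss, frames [A, M]
A -> hit
M -> hit
A -> hit
D -> miss, frames [M, A, D]
M -> hit
A -> hit
D -> hit
S -> miss, frames [M, A, D, S]
D -> hit
E -> miss, evict M, frames [A, S, D, E]
D -> hit
M -> miss, evict A, frames [S, E, D, M]
Hits: 8.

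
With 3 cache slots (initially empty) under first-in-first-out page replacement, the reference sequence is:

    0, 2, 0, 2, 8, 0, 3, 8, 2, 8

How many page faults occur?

0: fault, frames [0]
2: fault, frames [0, 2]
0: hit
2: hit
8: fault, frames [0, 2, 8]
0: hit
3: fault, evict 0, frames [2, 8, 3]
8: hit
2: hit
8: hit
Page faults: 4.

4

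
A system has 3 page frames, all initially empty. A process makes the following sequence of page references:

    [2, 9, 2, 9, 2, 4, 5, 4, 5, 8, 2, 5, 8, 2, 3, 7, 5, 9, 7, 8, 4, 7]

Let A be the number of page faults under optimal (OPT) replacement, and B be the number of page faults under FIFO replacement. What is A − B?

Under OPT: F F . . . F F . . F . . . . F F . F . . F . → 9 faults.
Under FIFO: F F . . . F F . . F F . . . F F F F . F F F → 13 faults.
A − B = 9 − 13 = -4.

-4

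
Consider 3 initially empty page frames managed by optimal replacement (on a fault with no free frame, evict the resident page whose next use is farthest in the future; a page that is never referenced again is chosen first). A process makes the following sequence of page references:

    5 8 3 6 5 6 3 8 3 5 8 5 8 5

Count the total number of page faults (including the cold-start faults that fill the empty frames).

5

5 -> miss, frames [5]
8 -> miss, frames [5, 8]
3 -> miss, frames [5, 8, 3]
6 -> miss, evict 8, frames [5, 3, 6]
5 -> hit
6 -> hit
3 -> hit
8 -> miss, evict 6, frames [5, 3, 8]
3 -> hit
5 -> hit
8 -> hit
5 -> hit
8 -> hit
5 -> hit
Page faults: 5.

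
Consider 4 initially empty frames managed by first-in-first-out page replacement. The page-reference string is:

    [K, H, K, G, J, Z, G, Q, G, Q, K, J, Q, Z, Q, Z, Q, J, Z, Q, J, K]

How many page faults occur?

7

K: fault, frames [K]
H: fault, frames [K, H]
K: hit
G: fault, frames [K, H, G]
J: fault, frames [K, H, G, J]
Z: fault, evict K, frames [H, G, J, Z]
G: hit
Q: fault, evict H, frames [G, J, Z, Q]
G: hit
Q: hit
K: fault, evict G, frames [J, Z, Q, K]
J: hit
Q: hit
Z: hit
Q: hit
Z: hit
Q: hit
J: hit
Z: hit
Q: hit
J: hit
K: hit
Page faults: 7.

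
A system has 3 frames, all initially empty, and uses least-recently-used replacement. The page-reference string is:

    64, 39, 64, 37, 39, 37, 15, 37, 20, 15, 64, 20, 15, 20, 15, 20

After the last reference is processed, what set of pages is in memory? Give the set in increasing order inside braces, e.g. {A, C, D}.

64: miss, frames (64)
39: miss, frames (64 39)
64: hit
37: miss, frames (39 64 37)
39: hit
37: hit
15: miss, evict 64, frames (39 37 15)
37: hit
20: miss, evict 39, frames (15 37 20)
15: hit
64: miss, evict 37, frames (20 15 64)
20: hit
15: hit
20: hit
15: hit
20: hit

{15, 20, 64}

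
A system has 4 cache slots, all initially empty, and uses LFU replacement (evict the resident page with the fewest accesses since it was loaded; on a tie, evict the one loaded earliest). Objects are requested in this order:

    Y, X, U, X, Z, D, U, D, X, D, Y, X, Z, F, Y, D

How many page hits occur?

7

Y -> miss, frames (Y)
X -> miss, frames (Y X)
U -> miss, frames (Y X U)
X -> hit
Z -> miss, frames (Y X U Z)
D -> miss, evict Y, frames (X U Z D)
U -> hit
D -> hit
X -> hit
D -> hit
Y -> miss, evict Z, frames (X U D Y)
X -> hit
Z -> miss, evict Y, frames (X U D Z)
F -> miss, evict Z, frames (X U D F)
Y -> miss, evict F, frames (X U D Y)
D -> hit
Hits: 7.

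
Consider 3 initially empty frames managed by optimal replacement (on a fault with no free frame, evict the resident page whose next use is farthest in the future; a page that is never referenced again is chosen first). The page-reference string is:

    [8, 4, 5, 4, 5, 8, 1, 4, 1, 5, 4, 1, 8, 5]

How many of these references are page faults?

5

8 → fault, frames (8)
4 → fault, frames (8 4)
5 → fault, frames (8 4 5)
4 → hit
5 → hit
8 → hit
1 → fault, evict 8, frames (4 5 1)
4 → hit
1 → hit
5 → hit
4 → hit
1 → hit
8 → fault, evict 1, frames (4 5 8)
5 → hit
Page faults: 5.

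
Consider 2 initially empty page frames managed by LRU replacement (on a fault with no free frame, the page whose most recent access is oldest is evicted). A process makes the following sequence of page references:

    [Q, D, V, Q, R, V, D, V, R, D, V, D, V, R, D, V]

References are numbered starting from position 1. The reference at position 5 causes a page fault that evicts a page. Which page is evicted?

pos 1: Q: miss, frames [Q]
pos 2: D: miss, frames [Q, D]
pos 3: V: miss, evict Q, frames [D, V]
pos 4: Q: miss, evict D, frames [V, Q]
pos 5: R: miss, evict V, frames [Q, R]
At position 5, page V is evicted.

V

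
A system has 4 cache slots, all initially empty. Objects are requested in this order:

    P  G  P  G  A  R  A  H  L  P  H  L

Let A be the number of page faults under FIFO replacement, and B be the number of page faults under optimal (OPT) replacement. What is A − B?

Under FIFO: F F . . F F . F F F . . → 7 faults.
Under OPT: F F . . F F . F F . . . → 6 faults.
A − B = 7 − 6 = 1.

1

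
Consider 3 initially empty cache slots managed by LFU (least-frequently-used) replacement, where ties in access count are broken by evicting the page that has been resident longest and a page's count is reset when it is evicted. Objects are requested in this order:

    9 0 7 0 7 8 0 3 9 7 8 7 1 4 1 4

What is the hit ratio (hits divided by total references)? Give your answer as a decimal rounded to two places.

0.31

9 -> miss, frames {9}
0 -> miss, frames {9,0}
7 -> miss, frames {9,0,7}
0 -> hit
7 -> hit
8 -> miss, evict 9, frames {0,7,8}
0 -> hit
3 -> miss, evict 8, frames {0,7,3}
9 -> miss, evict 3, frames {0,7,9}
7 -> hit
8 -> miss, evict 9, frames {0,7,8}
7 -> hit
1 -> miss, evict 8, frames {0,7,1}
4 -> miss, evict 1, frames {0,7,4}
1 -> miss, evict 4, frames {0,7,1}
4 -> miss, evict 1, frames {0,7,4}
Hits: 5 of 16 references → 5/16 = 0.3125.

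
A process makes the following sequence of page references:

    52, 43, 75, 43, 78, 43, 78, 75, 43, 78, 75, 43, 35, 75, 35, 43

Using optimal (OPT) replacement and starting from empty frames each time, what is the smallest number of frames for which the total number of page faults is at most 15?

2

f=1: 16 faults
f=2: 9 faults
f=3: 5 faults
f=4: 5 faults
f=5: 5 faults
Smallest f with faults ≤ 15 is 2.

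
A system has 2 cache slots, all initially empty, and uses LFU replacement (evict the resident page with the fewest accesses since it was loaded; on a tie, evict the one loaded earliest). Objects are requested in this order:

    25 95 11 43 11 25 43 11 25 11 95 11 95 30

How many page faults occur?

25: fault, frames {25}
95: fault, frames {25,95}
11: fault, evict 25, frames {95,11}
43: fault, evict 95, frames {11,43}
11: hit
25: fault, evict 43, frames {11,25}
43: fault, evict 25, frames {11,43}
11: hit
25: fault, evict 43, frames {11,25}
11: hit
95: fault, evict 25, frames {11,95}
11: hit
95: hit
30: fault, evict 95, frames {11,30}
Page faults: 9.

9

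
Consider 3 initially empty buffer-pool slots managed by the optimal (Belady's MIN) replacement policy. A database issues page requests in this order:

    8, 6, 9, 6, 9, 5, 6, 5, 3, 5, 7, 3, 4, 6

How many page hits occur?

8 -> miss, frames {8}
6 -> miss, frames {8,6}
9 -> miss, frames {8,6,9}
6 -> hit
9 -> hit
5 -> miss, evict 9, frames {8,6,5}
6 -> hit
5 -> hit
3 -> miss, evict 8, frames {6,5,3}
5 -> hit
7 -> miss, evict 5, frames {6,3,7}
3 -> hit
4 -> miss, evict 7, frames {6,3,4}
6 -> hit
Hits: 7.

7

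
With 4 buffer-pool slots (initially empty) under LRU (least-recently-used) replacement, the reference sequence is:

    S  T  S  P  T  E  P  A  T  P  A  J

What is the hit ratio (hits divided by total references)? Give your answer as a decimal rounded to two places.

S: miss, frames {S}
T: miss, frames {S,T}
S: hit
P: miss, frames {T,S,P}
T: hit
E: miss, frames {S,P,T,E}
P: hit
A: miss, evict S, frames {T,E,P,A}
T: hit
P: hit
A: hit
J: miss, evict E, frames {T,P,A,J}
Hits: 6 of 12 references → 6/12 = 0.5000.

0.50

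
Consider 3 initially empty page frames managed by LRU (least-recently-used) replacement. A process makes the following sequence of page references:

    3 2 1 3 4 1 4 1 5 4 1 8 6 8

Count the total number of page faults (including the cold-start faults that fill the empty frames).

7

3: fault, frames {3}
2: fault, frames {3,2}
1: fault, frames {3,2,1}
3: hit
4: fault, evict 2, frames {1,3,4}
1: hit
4: hit
1: hit
5: fault, evict 3, frames {4,1,5}
4: hit
1: hit
8: fault, evict 5, frames {4,1,8}
6: fault, evict 4, frames {1,8,6}
8: hit
Page faults: 7.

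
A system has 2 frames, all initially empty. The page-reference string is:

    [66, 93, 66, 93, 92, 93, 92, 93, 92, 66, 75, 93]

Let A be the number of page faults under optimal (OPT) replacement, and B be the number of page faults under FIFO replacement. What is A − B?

Under OPT: F F . . F . . . . F F . → 5 faults.
Under FIFO: F F . . F . . . . F F F → 6 faults.
A − B = 5 − 6 = -1.

-1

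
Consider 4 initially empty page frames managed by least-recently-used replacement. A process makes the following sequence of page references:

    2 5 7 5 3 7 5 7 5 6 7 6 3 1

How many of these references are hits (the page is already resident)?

2 → miss, frames [2]
5 → miss, frames [2, 5]
7 → miss, frames [2, 5, 7]
5 → hit
3 → miss, frames [2, 7, 5, 3]
7 → hit
5 → hit
7 → hit
5 → hit
6 → miss, evict 2, frames [3, 7, 5, 6]
7 → hit
6 → hit
3 → hit
1 → miss, evict 5, frames [7, 6, 3, 1]
Hits: 8.

8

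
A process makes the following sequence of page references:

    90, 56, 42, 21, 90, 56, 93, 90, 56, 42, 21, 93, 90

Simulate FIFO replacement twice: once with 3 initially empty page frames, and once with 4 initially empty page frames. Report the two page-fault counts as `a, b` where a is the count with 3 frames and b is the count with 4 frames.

3 frames: F F F F F F F . . F F . F → 10 faults.
4 frames: F F F F . . F F F F F F F → 11 faults.
11 > 10: adding a frame increased faults — Belady's anomaly.

10, 11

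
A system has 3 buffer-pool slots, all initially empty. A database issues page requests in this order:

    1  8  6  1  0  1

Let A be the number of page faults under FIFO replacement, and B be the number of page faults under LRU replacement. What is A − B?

1

Under FIFO: F F F . F F → 5 faults.
Under LRU: F F F . F . → 4 faults.
A − B = 5 − 4 = 1.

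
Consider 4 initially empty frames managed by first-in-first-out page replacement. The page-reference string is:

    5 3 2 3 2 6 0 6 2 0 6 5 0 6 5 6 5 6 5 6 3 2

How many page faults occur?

8

5 → fault, frames {5}
3 → fault, frames {5,3}
2 → fault, frames {5,3,2}
3 → hit
2 → hit
6 → fault, frames {5,3,2,6}
0 → fault, evict 5, frames {3,2,6,0}
6 → hit
2 → hit
0 → hit
6 → hit
5 → fault, evict 3, frames {2,6,0,5}
0 → hit
6 → hit
5 → hit
6 → hit
5 → hit
6 → hit
5 → hit
6 → hit
3 → fault, evict 2, frames {6,0,5,3}
2 → fault, evict 6, frames {0,5,3,2}
Page faults: 8.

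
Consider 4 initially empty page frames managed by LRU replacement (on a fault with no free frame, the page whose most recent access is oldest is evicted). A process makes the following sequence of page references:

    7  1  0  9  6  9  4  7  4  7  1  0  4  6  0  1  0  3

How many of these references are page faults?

7: miss, frames [7]
1: miss, frames [7, 1]
0: miss, frames [7, 1, 0]
9: miss, frames [7, 1, 0, 9]
6: miss, evict 7, frames [1, 0, 9, 6]
9: hit
4: miss, evict 1, frames [0, 6, 9, 4]
7: miss, evict 0, frames [6, 9, 4, 7]
4: hit
7: hit
1: miss, evict 6, frames [9, 4, 7, 1]
0: miss, evict 9, frames [4, 7, 1, 0]
4: hit
6: miss, evict 7, frames [1, 0, 4, 6]
0: hit
1: hit
0: hit
3: miss, evict 4, frames [6, 1, 0, 3]
Page faults: 11.

11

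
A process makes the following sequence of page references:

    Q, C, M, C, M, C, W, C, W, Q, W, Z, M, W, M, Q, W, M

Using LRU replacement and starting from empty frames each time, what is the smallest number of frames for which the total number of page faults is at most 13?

f=1: 18 faults
f=2: 11 faults
f=3: 8 faults
f=4: 6 faults
f=5: 5 faults
Smallest f with faults ≤ 13 is 2.

2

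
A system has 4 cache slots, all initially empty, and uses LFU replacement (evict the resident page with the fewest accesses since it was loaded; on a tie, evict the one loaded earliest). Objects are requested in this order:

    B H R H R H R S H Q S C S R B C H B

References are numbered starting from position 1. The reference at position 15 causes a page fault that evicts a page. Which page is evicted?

pos 1: B → miss, frames {B}
pos 2: H → miss, frames {B,H}
pos 3: R → miss, frames {B,H,R}
pos 4: H → hit
pos 5: R → hit
pos 6: H → hit
pos 7: R → hit
pos 8: S → miss, frames {B,H,R,S}
pos 9: H → hit
pos 10: Q → miss, evict B, frames {H,R,S,Q}
pos 11: S → hit
pos 12: C → miss, evict Q, frames {H,R,S,C}
pos 13: S → hit
pos 14: R → hit
pos 15: B → miss, evict C, frames {H,R,S,B}
At position 15, page C is evicted.

C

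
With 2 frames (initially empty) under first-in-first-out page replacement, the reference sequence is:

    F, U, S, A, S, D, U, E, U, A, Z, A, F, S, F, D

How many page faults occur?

F: fault, frames (F)
U: fault, frames (F U)
S: fault, evict F, frames (U S)
A: fault, evict U, frames (S A)
S: hit
D: fault, evict S, frames (A D)
U: fault, evict A, frames (D U)
E: fault, evict D, frames (U E)
U: hit
A: fault, evict U, frames (E A)
Z: fault, evict E, frames (A Z)
A: hit
F: fault, evict A, frames (Z F)
S: fault, evict Z, frames (F S)
F: hit
D: fault, evict F, frames (S D)
Page faults: 12.

12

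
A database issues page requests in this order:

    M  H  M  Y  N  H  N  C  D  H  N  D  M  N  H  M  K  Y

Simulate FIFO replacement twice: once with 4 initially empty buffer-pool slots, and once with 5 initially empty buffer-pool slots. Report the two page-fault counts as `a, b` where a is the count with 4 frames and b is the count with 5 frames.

4 frames: F F . F F . . F F F . . F F . . F F → 11 faults.
5 frames: F F . F F . . F F . . . F . F . F F → 10 faults.
10 < 11: adding a frame reduced faults, as is typical.

11, 10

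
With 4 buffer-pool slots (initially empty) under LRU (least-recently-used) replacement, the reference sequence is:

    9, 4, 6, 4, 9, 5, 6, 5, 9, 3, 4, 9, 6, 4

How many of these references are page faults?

7

9: miss, frames [9]
4: miss, frames [9, 4]
6: miss, frames [9, 4, 6]
4: hit
9: hit
5: miss, frames [6, 4, 9, 5]
6: hit
5: hit
9: hit
3: miss, evict 4, frames [6, 5, 9, 3]
4: miss, evict 6, frames [5, 9, 3, 4]
9: hit
6: miss, evict 5, frames [3, 4, 9, 6]
4: hit
Page faults: 7.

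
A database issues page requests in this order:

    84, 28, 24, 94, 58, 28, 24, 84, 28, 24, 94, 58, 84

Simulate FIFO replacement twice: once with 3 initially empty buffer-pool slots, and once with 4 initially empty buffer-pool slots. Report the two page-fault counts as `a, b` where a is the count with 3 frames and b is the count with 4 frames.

3 frames: F F F F F F F F . . F F . → 10 faults.
4 frames: F F F F F . . F F F F F F → 11 faults.
11 > 10: adding a frame increased faults — Belady's anomaly.

10, 11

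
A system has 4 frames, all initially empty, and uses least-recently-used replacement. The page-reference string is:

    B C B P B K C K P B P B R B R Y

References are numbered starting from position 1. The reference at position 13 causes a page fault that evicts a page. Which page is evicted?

C

pos 1: B: fault, frames [B]
pos 2: C: fault, frames [B, C]
pos 3: B: hit
pos 4: P: fault, frames [C, B, P]
pos 5: B: hit
pos 6: K: fault, frames [C, P, B, K]
pos 7: C: hit
pos 8: K: hit
pos 9: P: hit
pos 10: B: hit
pos 11: P: hit
pos 12: B: hit
pos 13: R: fault, evict C, frames [K, P, B, R]
At position 13, page C is evicted.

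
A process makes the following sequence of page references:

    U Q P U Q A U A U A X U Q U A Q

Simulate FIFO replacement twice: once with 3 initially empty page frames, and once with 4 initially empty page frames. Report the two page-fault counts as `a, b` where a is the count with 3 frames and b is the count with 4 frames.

3 frames: F F F . . F F . . . F . F . F . → 8 faults.
4 frames: F F F . . F . . . . F F F . . . → 7 faults.
7 < 8: adding a frame reduced faults, as is typical.

8, 7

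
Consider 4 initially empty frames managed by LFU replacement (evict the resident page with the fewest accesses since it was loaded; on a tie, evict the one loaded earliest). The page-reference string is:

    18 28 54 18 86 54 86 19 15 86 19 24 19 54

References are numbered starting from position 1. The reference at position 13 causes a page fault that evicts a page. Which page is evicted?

pos 1: 18: miss, frames {18}
pos 2: 28: miss, frames {18,28}
pos 3: 54: miss, frames {18,28,54}
pos 4: 18: hit
pos 5: 86: miss, frames {18,28,54,86}
pos 6: 54: hit
pos 7: 86: hit
pos 8: 19: miss, evict 28, frames {18,54,86,19}
pos 9: 15: miss, evict 19, frames {18,54,86,15}
pos 10: 86: hit
pos 11: 19: miss, evict 15, frames {18,54,86,19}
pos 12: 24: miss, evict 19, frames {18,54,86,24}
pos 13: 19: miss, evict 24, frames {18,54,86,19}
At position 13, page 24 is evicted.

24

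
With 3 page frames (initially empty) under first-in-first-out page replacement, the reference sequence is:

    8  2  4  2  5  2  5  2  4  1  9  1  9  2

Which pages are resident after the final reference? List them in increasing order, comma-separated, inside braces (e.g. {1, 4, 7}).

8 → miss, frames {8}
2 → miss, frames {8,2}
4 → miss, frames {8,2,4}
2 → hit
5 → miss, evict 8, frames {2,4,5}
2 → hit
5 → hit
2 → hit
4 → hit
1 → miss, evict 2, frames {4,5,1}
9 → miss, evict 4, frames {5,1,9}
1 → hit
9 → hit
2 → miss, evict 5, frames {1,9,2}

{1, 2, 9}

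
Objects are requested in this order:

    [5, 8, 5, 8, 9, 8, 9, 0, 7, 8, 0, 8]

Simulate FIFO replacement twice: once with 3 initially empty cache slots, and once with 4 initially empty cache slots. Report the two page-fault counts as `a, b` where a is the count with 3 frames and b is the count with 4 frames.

3 frames: F F . . F . . F F F . . → 6 faults.
4 frames: F F . . F . . F F . . . → 5 faults.
5 < 6: adding a frame reduced faults, as is typical.

6, 5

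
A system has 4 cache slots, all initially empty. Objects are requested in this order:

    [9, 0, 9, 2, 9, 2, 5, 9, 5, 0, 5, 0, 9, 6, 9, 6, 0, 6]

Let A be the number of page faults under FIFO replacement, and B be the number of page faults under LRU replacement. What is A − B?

2

Under FIFO: F F . F . . F . . . . . . F F . F . → 7 faults.
Under LRU: F F . F . . F . . . . . . F . . . . → 5 faults.
A − B = 7 − 5 = 2.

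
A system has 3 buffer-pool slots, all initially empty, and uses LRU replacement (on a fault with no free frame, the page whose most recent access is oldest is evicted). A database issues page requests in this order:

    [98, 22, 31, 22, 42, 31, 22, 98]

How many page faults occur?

98 → miss, frames [98]
22 → miss, frames [98, 22]
31 → miss, frames [98, 22, 31]
22 → hit
42 → miss, evict 98, frames [31, 22, 42]
31 → hit
22 → hit
98 → miss, evict 42, frames [31, 22, 98]
Page faults: 5.

5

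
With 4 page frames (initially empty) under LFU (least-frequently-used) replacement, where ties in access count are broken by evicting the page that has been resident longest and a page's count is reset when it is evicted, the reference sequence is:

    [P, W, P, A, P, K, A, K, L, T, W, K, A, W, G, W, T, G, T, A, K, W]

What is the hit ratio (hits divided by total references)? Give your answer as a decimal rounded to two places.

P -> miss, frames {P}
W -> miss, frames {P,W}
P -> hit
A -> miss, frames {P,W,A}
P -> hit
K -> miss, frames {P,W,A,K}
A -> hit
K -> hit
L -> miss, evict W, frames {P,A,K,L}
T -> miss, evict L, frames {P,A,K,T}
W -> miss, evict T, frames {P,A,K,W}
K -> hit
A -> hit
W -> hit
G -> miss, evict W, frames {P,A,K,G}
W -> miss, evict G, frames {P,A,K,W}
T -> miss, evict W, frames {P,A,K,T}
G -> miss, evict T, frames {P,A,K,G}
T -> miss, evict G, frames {P,A,K,T}
A -> hit
K -> hit
W -> miss, evict T, frames {P,A,K,W}
Hits: 9 of 22 references → 9/22 = 0.4091.

0.41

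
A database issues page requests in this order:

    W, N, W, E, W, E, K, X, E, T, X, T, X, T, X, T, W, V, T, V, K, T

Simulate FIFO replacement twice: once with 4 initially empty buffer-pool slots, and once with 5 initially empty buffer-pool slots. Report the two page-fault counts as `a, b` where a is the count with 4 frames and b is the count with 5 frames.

9, 8

4 frames: F F . F . . F F . F . . . . . . F F . . F . → 9 faults.
5 frames: F F . F . . F F . F . . . . . . F F . . . . → 8 faults.
8 < 9: adding a frame reduced faults, as is typical.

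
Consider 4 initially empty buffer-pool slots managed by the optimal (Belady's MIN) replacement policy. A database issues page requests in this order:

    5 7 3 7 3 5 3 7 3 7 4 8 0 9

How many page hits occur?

5: miss, frames (5)
7: miss, frames (5 7)
3: miss, frames (5 7 3)
7: hit
3: hit
5: hit
3: hit
7: hit
3: hit
7: hit
4: miss, frames (5 7 3 4)
8: miss, evict 4, frames (5 7 3 8)
0: miss, evict 8, frames (5 7 3 0)
9: miss, evict 0, frames (5 7 3 9)
Hits: 7.

7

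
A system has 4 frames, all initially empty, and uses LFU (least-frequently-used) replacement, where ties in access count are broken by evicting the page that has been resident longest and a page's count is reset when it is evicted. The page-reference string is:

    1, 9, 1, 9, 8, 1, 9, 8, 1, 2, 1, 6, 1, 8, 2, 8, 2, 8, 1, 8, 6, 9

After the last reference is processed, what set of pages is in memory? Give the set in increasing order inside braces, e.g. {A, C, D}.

{1, 6, 8, 9}

1 → miss, frames [1]
9 → miss, frames [1, 9]
1 → hit
9 → hit
8 → miss, frames [1, 9, 8]
1 → hit
9 → hit
8 → hit
1 → hit
2 → miss, frames [1, 9, 8, 2]
1 → hit
6 → miss, evict 2, frames [1, 9, 8, 6]
1 → hit
8 → hit
2 → miss, evict 6, frames [1, 9, 8, 2]
8 → hit
2 → hit
8 → hit
1 → hit
8 → hit
6 → miss, evict 2, frames [1, 9, 8, 6]
9 → hit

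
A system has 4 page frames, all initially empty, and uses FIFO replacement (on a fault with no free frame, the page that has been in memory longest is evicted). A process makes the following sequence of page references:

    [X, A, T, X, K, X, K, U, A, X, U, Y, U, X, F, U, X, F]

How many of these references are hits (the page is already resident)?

X → fault, frames {X}
A → fault, frames {X,A}
T → fault, frames {X,A,T}
X → hit
K → fault, frames {X,A,T,K}
X → hit
K → hit
U → fault, evict X, frames {A,T,K,U}
A → hit
X → fault, evict A, frames {T,K,U,X}
U → hit
Y → fault, evict T, frames {K,U,X,Y}
U → hit
X → hit
F → fault, evict K, frames {U,X,Y,F}
U → hit
X → hit
F → hit
Hits: 10.

10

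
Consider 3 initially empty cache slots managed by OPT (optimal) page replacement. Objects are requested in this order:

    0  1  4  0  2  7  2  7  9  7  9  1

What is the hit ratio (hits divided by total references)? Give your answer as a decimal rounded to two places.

0.50

0: miss, frames [0]
1: miss, frames [0, 1]
4: miss, frames [0, 1, 4]
0: hit
2: miss, evict 4, frames [0, 1, 2]
7: miss, evict 0, frames [1, 2, 7]
2: hit
7: hit
9: miss, evict 2, frames [1, 7, 9]
7: hit
9: hit
1: hit
Hits: 6 of 12 references → 6/12 = 0.5000.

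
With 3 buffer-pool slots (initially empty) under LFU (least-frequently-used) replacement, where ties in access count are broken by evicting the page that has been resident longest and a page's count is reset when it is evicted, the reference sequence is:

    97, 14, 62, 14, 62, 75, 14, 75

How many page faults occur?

4

97 -> fault, frames [97]
14 -> fault, frames [97, 14]
62 -> fault, frames [97, 14, 62]
14 -> hit
62 -> hit
75 -> fault, evict 97, frames [14, 62, 75]
14 -> hit
75 -> hit
Page faults: 4.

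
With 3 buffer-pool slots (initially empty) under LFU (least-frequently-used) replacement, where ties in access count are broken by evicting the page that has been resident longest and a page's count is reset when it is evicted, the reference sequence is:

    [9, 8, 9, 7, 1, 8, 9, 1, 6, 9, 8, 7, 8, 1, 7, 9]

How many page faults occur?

10

9 -> fault, frames (9)
8 -> fault, frames (9 8)
9 -> hit
7 -> fault, frames (9 8 7)
1 -> fault, evict 8, frames (9 7 1)
8 -> fault, evict 7, frames (9 1 8)
9 -> hit
1 -> hit
6 -> fault, evict 8, frames (9 1 6)
9 -> hit
8 -> fault, evict 6, frames (9 1 8)
7 -> fault, evict 8, frames (9 1 7)
8 -> fault, evict 7, frames (9 1 8)
1 -> hit
7 -> fault, evict 8, frames (9 1 7)
9 -> hit
Page faults: 10.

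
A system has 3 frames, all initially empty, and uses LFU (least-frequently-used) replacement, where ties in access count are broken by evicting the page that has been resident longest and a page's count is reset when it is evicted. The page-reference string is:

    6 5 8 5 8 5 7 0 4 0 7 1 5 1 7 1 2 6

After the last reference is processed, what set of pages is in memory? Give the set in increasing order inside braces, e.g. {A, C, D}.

6 → miss, frames {6}
5 → miss, frames {6,5}
8 → miss, frames {6,5,8}
5 → hit
8 → hit
5 → hit
7 → miss, evict 6, frames {5,8,7}
0 → miss, evict 7, frames {5,8,0}
4 → miss, evict 0, frames {5,8,4}
0 → miss, evict 4, frames {5,8,0}
7 → miss, evict 0, frames {5,8,7}
1 → miss, evict 7, frames {5,8,1}
5 → hit
1 → hit
7 → miss, evict 8, frames {5,1,7}
1 → hit
2 → miss, evict 7, frames {5,1,2}
6 → miss, evict 2, frames {5,1,6}

{1, 5, 6}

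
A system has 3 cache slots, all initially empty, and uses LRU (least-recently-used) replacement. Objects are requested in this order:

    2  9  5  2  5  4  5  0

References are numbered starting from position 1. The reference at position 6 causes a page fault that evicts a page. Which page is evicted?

9

pos 1: 2 → fault, frames [2]
pos 2: 9 → fault, frames [2, 9]
pos 3: 5 → fault, frames [2, 9, 5]
pos 4: 2 → hit
pos 5: 5 → hit
pos 6: 4 → fault, evict 9, frames [2, 5, 4]
At position 6, page 9 is evicted.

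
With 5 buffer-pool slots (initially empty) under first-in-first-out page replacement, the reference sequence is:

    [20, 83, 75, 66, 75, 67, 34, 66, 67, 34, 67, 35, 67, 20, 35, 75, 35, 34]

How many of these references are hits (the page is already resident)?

9

20 → miss, frames {20}
83 → miss, frames {20,83}
75 → miss, frames {20,83,75}
66 → miss, frames {20,83,75,66}
75 → hit
67 → miss, frames {20,83,75,66,67}
34 → miss, evict 20, frames {83,75,66,67,34}
66 → hit
67 → hit
34 → hit
67 → hit
35 → miss, evict 83, frames {75,66,67,34,35}
67 → hit
20 → miss, evict 75, frames {66,67,34,35,20}
35 → hit
75 → miss, evict 66, frames {67,34,35,20,75}
35 → hit
34 → hit
Hits: 9.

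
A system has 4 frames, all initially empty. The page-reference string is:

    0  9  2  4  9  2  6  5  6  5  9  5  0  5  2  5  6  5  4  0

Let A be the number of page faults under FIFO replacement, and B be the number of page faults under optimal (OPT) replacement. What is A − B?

Under FIFO: F F F F . . F F . . F . F . F . F F F F → 13 faults.
Under OPT: F F F F . . F F . . . . . . F . . . F . → 8 faults.
A − B = 13 − 8 = 5.

5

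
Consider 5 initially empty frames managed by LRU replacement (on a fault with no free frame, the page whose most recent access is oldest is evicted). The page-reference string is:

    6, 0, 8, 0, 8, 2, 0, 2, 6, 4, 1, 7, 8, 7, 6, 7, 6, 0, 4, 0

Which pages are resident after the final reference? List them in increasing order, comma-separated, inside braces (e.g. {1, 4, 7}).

{0, 4, 6, 7, 8}

6 → miss, frames {6}
0 → miss, frames {6,0}
8 → miss, frames {6,0,8}
0 → hit
8 → hit
2 → miss, frames {6,0,8,2}
0 → hit
2 → hit
6 → hit
4 → miss, frames {8,0,2,6,4}
1 → miss, evict 8, frames {0,2,6,4,1}
7 → miss, evict 0, frames {2,6,4,1,7}
8 → miss, evict 2, frames {6,4,1,7,8}
7 → hit
6 → hit
7 → hit
6 → hit
0 → miss, evict 4, frames {1,8,7,6,0}
4 → miss, evict 1, frames {8,7,6,0,4}
0 → hit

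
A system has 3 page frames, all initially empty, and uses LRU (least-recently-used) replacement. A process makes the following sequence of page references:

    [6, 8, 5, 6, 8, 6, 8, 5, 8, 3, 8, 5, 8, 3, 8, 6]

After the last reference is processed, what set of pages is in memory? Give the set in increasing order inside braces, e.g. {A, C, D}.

6 -> miss, frames (6)
8 -> miss, frames (6 8)
5 -> miss, frames (6 8 5)
6 -> hit
8 -> hit
6 -> hit
8 -> hit
5 -> hit
8 -> hit
3 -> miss, evict 6, frames (5 8 3)
8 -> hit
5 -> hit
8 -> hit
3 -> hit
8 -> hit
6 -> miss, evict 5, frames (3 8 6)

{3, 6, 8}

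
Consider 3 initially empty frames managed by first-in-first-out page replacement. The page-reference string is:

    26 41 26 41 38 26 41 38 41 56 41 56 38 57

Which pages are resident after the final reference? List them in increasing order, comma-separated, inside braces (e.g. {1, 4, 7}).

{38, 56, 57}

26 → miss, frames [26]
41 → miss, frames [26, 41]
26 → hit
41 → hit
38 → miss, frames [26, 41, 38]
26 → hit
41 → hit
38 → hit
41 → hit
56 → miss, evict 26, frames [41, 38, 56]
41 → hit
56 → hit
38 → hit
57 → miss, evict 41, frames [38, 56, 57]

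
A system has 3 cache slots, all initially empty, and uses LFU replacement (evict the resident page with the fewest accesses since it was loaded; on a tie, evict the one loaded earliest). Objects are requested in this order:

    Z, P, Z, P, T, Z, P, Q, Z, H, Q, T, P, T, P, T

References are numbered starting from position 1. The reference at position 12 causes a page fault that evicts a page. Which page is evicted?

pos 1: Z -> miss, frames [Z]
pos 2: P -> miss, frames [Z, P]
pos 3: Z -> hit
pos 4: P -> hit
pos 5: T -> miss, frames [Z, P, T]
pos 6: Z -> hit
pos 7: P -> hit
pos 8: Q -> miss, evict T, frames [Z, P, Q]
pos 9: Z -> hit
pos 10: H -> miss, evict Q, frames [Z, P, H]
pos 11: Q -> miss, evict H, frames [Z, P, Q]
pos 12: T -> miss, evict Q, frames [Z, P, T]
At position 12, page Q is evicted.

Q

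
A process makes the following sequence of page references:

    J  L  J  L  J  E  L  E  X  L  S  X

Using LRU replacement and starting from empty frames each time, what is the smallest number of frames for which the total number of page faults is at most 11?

f=1: 12 faults
f=2: 8 faults
f=3: 5 faults
f=4: 5 faults
f=5: 5 faults
Smallest f with faults ≤ 11 is 2.

2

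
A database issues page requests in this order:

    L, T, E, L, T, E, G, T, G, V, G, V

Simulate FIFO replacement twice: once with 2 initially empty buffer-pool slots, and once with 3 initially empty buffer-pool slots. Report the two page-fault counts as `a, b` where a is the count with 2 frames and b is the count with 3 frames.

10, 5

2 frames: F F F F F F F F . F F . → 10 faults.
3 frames: F F F . . . F . . F . . → 5 faults.
5 < 10: adding a frame reduced faults, as is typical.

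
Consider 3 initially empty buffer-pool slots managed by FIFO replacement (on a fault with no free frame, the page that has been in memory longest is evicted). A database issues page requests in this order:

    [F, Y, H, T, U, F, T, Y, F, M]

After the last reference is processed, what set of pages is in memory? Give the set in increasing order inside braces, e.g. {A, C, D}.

F -> fault, frames [F]
Y -> fault, frames [F, Y]
H -> fault, frames [F, Y, H]
T -> fault, evict F, frames [Y, H, T]
U -> fault, evict Y, frames [H, T, U]
F -> fault, evict H, frames [T, U, F]
T -> hit
Y -> fault, evict T, frames [U, F, Y]
F -> hit
M -> fault, evict U, frames [F, Y, M]

{F, M, Y}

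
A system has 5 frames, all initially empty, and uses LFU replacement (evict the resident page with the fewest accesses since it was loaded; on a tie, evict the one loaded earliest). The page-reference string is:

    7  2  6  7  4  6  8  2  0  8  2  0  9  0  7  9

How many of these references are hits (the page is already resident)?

7

7 → fault, frames {7}
2 → fault, frames {7,2}
6 → fault, frames {7,2,6}
7 → hit
4 → fault, frames {7,2,6,4}
6 → hit
8 → fault, frames {7,2,6,4,8}
2 → hit
0 → fault, evict 4, frames {7,2,6,8,0}
8 → hit
2 → hit
0 → hit
9 → fault, evict 7, frames {2,6,8,0,9}
0 → hit
7 → fault, evict 9, frames {2,6,8,0,7}
9 → fault, evict 7, frames {2,6,8,0,9}
Hits: 7.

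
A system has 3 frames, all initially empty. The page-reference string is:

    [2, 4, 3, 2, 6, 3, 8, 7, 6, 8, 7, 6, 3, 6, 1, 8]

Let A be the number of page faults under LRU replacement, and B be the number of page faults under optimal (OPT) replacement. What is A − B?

Under LRU: F F F . F . F F F . . . F . F F → 10 faults.
Under OPT: F F F . F . F F . . . . F . F . → 8 faults.
A − B = 10 − 8 = 2.

2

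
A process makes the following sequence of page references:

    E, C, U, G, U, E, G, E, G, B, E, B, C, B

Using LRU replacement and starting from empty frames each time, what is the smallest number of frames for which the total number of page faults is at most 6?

4

f=1: 14 faults
f=2: 9 faults
f=3: 7 faults
f=4: 6 faults
f=5: 5 faults
Smallest f with faults ≤ 6 is 4.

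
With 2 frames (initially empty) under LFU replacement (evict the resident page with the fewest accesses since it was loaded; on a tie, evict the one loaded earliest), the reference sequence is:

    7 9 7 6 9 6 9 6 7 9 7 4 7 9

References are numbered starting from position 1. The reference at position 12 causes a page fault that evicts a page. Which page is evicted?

9

pos 1: 7: miss, frames (7)
pos 2: 9: miss, frames (7 9)
pos 3: 7: hit
pos 4: 6: miss, evict 9, frames (7 6)
pos 5: 9: miss, evict 6, frames (7 9)
pos 6: 6: miss, evict 9, frames (7 6)
pos 7: 9: miss, evict 6, frames (7 9)
pos 8: 6: miss, evict 9, frames (7 6)
pos 9: 7: hit
pos 10: 9: miss, evict 6, frames (7 9)
pos 11: 7: hit
pos 12: 4: miss, evict 9, frames (7 4)
At position 12, page 9 is evicted.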